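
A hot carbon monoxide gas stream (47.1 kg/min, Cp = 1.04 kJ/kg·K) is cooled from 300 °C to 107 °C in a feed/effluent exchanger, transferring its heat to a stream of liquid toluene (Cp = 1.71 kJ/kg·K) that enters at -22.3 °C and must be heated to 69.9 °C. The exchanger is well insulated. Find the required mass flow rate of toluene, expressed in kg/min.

ṁ_c = 60.0 kg/min

Heat released by hot stream: Q = 47.1 × 1.04 × (300 − 107) = 9453.9 kJ/min
Energy balance on cold side (adiabatic exchanger): Q = ṁ_c·Cp_c·(T_c,out − T_c,in)
ṁ_c = 9453.9 / [1.71 × (69.9 − -22.3)] = 59.963 kg/min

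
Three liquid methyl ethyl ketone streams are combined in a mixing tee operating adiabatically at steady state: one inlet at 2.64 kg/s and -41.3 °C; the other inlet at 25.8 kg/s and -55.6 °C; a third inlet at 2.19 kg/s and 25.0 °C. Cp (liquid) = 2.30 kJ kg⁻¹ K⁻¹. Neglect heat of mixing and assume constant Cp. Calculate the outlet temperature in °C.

Energy balance with Q = 0: Σ ṁᵢCp,ᵢ(T_out − Tᵢ) = 0
Σ ṁᵢCp,ᵢTᵢ = 2.64×2.30×-41.3 + 25.8×2.30×-55.6 + 2.19×2.30×25.0 = -3424.2
Σ ṁᵢCp,ᵢ = 2.64×2.30 + 25.8×2.30 + 2.19×2.30 = 70.449
T_out = -3424.2 / 70.449 = -48.605 °C

T_out = -48.6 °C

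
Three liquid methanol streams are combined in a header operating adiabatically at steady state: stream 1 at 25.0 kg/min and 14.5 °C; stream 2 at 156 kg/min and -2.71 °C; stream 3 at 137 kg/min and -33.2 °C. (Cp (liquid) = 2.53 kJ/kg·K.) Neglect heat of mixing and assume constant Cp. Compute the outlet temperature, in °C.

Adiabatic, steady state ⇒ Σ ṁᵢCp,ᵢ(T_out − Tᵢ) = 0
Σ ṁᵢCp,ᵢTᵢ = 25.0×2.53×14.5 + 156×2.53×-2.71 + 137×2.53×-33.2 = -11660
Σ ṁᵢCp,ᵢ = 25.0×2.53 + 156×2.53 + 137×2.53 = 804.54
T_out = -11660 / 804.54 = -14.493 °C

T_out = -14.5 °C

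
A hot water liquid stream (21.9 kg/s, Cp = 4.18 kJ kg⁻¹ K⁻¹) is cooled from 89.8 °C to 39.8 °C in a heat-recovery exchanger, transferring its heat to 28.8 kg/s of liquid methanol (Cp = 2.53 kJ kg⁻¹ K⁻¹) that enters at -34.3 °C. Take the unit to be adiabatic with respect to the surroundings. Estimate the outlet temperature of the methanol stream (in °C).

T_c,out = 28.5 °C

Heat released by hot stream: Q = 21.9 × 4.18 × (89.8 − 39.8) = 4577.1 kJ/s
Energy balance on cold side (adiabatic exchanger): Q = ṁ_c·Cp_c·(T_c,out − T_c,in)
T_c,out = -34.3 + 4577.1/(28.8 × 2.53) = 28.517 °C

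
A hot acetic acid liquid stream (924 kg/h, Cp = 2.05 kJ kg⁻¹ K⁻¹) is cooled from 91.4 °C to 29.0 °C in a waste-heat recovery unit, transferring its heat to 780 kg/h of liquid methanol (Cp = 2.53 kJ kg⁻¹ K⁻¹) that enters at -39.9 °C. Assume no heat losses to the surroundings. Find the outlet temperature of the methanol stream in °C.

T_c,out = 20.0 °C

Heat released by hot stream: Q = 924 × 2.05 × (91.4 − 29.0) = 118200 kJ/h
Energy balance on cold side (adiabatic exchanger): Q = ṁ_c·Cp_c·(T_c,out − T_c,in)
T_c,out = -39.9 + 118200/(780 × 2.53) = 19.996 °C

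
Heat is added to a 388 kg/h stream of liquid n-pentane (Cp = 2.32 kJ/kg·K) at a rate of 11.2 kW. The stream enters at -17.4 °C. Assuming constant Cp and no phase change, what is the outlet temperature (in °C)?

T_out = 27.4 °C

Q = 11.2 kW = 40320 kJ/h
ΔT = Q/(ṁ·Cp) = 40320/(388×2.32) = 44.792 K
T_out = -17.4 + 44.792 = 27.392 °C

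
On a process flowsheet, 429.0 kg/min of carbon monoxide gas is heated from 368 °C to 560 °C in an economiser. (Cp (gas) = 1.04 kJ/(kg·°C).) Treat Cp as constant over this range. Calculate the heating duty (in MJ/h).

Q = ṁ·Cp·ΔT = 429.0 × 1.04 × (560 − 368) = 85663 kJ/min
Converting: 85663 / 60 s = 1427.7 kW
Heating duty = 5139.8 MJ/h

Q = 5140 MJ/h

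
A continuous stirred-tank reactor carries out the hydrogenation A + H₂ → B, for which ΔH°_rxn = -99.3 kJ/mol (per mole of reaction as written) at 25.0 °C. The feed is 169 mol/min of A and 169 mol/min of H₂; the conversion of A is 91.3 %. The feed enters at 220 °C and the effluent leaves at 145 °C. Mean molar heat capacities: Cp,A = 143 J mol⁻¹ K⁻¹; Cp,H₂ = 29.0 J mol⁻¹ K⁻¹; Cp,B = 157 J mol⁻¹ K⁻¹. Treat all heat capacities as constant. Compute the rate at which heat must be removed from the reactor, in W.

Q_out = 296000 W

Extent of reaction ξ = 0.913 × 169 = 154.3 mol/min
Reaction term: ξ·ΔH°_rxn = 154.3 × -99.3 = -15322 kJ/min
Sensible, feed 220→25 °C: -5668.3 kJ/min
Outlet flows (mol/min): A 14.703, H₂ 14.703, B 154.3
Sensible, products 25→145 °C: 3210.4 kJ/min
Q = ΔH = -17780 kJ/min = -296.33 kW
Heat removed = 296330 W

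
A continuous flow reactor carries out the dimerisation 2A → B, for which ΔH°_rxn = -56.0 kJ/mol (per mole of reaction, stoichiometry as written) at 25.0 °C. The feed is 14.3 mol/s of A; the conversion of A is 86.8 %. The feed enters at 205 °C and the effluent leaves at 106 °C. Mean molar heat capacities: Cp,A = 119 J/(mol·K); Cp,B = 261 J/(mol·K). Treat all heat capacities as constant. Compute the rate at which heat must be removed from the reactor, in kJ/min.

Q_out = 30300 kJ/min

Extent of reaction ξ = 0.868 × 14.3 / 2 = 6.2062 mol/s
Reaction term: ξ·ΔH°_rxn = 6.2062 × -56.0 = -347.55 kJ/s
Sensible, feed 205→25 °C: -306.31 kJ/s
Outlet flows (mol/s): A 1.8876, B 6.2062
Sensible, products 25→106 °C: 149.4 kJ/s
Q = ΔH = -504.45 kJ/s = -504.45 kW
Heat removed = 30267 kJ/min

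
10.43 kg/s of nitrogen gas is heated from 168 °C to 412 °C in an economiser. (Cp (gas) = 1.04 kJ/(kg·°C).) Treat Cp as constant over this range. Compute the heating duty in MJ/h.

Q = 9530 MJ/h

Q = ṁ·Cp·ΔT = 10.43 × 1.04 × (412 − 168) = 2646.7 kJ/s
Heating duty = 9528.2 MJ/h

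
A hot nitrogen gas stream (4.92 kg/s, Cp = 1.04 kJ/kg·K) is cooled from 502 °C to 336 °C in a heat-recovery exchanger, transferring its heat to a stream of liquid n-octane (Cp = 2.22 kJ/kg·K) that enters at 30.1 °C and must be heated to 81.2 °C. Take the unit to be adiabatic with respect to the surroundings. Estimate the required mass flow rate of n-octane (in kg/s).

ṁ_c = 7.49 kg/s

Heat released by hot stream: Q = 4.92 × 1.04 × (502 − 336) = 849.39 kJ/s
Energy balance on cold side (adiabatic exchanger): Q = ṁ_c·Cp_c·(T_c,out − T_c,in)
ṁ_c = 849.39 / [2.22 × (81.2 − 30.1)] = 7.4874 kg/s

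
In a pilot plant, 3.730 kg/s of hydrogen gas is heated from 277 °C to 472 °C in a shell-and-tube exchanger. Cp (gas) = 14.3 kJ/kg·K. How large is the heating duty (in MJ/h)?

Q = ṁ·Cp·ΔT = 3.730 × 14.3 × (472 − 277) = 10401 kJ/s
Heating duty = 37444 MJ/h

Q = 37400 MJ/h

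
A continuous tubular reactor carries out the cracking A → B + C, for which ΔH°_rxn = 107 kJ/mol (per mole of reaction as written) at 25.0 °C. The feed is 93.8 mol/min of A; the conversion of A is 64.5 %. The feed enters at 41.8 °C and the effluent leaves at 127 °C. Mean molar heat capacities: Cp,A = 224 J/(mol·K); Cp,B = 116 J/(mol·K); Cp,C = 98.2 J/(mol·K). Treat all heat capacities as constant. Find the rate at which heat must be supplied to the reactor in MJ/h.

Extent of reaction ξ = 0.645 × 93.8 = 60.501 mol/min
Reaction term: ξ·ΔH°_rxn = 60.501 × 107 = 6473.6 kJ/min
Sensible, feed 41.8→25 °C: -352.99 kJ/min
Outlet flows (mol/min): A 33.299, B 60.501, C 60.501
Sensible, products 25→127 °C: 2082.7 kJ/min
Q = ΔH = 8203.3 kJ/min = 136.72 kW
Heat supplied = 492.2 MJ/h

Q_in = 492 MJ/h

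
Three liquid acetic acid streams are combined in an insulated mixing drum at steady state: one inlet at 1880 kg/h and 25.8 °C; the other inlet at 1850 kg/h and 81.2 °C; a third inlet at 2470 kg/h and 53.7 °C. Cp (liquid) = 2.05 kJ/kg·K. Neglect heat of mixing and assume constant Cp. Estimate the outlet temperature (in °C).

Adiabatic, steady state ⇒ Σ ṁᵢCp,ᵢ(T_out − Tᵢ) = 0
Σ ṁᵢCp,ᵢTᵢ = 1880×2.05×25.8 + 1850×2.05×81.2 + 2470×2.05×53.7 = 679290
Σ ṁᵢCp,ᵢ = 1880×2.05 + 1850×2.05 + 2470×2.05 = 12710
T_out = 679290 / 12710 = 53.446 °C

T_out = 53.4 °C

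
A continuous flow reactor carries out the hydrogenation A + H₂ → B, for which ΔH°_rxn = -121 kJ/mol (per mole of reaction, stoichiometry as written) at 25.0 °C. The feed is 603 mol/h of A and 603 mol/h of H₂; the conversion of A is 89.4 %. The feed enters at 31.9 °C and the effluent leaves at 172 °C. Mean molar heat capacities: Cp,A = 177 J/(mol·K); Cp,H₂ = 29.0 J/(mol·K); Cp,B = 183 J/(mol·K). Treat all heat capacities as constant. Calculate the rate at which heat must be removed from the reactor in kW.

Q_out = 13.8 kW

Extent of reaction ξ = 0.894 × 603 = 539.08 mol/h
Reaction term: ξ·ΔH°_rxn = 539.08 × -121 = -65229 kJ/h
Sensible, feed 31.9→25 °C: -857.1 kJ/h
Outlet flows (mol/h): A 63.918, H₂ 63.918, B 539.08
Sensible, products 25→172 °C: 16437 kJ/h
Q = ΔH = -49649 kJ/h = -13.791 kW
Heat removed = 13.791 kW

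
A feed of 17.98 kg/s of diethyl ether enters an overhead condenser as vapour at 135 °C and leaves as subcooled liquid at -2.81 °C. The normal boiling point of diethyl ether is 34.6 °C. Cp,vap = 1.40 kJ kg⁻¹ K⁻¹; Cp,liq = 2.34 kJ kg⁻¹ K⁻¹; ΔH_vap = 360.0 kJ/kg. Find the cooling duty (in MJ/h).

Q_c = 38100 MJ/h

vapour 135→34.6 °C: -140.56 kJ/kg
condensation at 34.6 °C: -360 kJ/kg
liquid 34.6→-2.81 °C: -87.539 kJ/kg
Δh = -140.56 + -360 + -87.539 = -588.1 kJ/kg
Q = ṁ·Δh = 17.98 kg/s × -588.1 kJ/kg = -10574 kJ/s
|Q| = 10574 kW = 38066 MJ/h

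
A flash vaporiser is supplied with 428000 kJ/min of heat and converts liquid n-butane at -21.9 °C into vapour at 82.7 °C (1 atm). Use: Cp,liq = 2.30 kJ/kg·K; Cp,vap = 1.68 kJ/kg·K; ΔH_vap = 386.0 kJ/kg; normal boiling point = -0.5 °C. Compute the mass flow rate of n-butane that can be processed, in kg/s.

Δh = 2.30×(-0.5−-21.9) + 386.0 + 1.68×(82.7−-0.5) = 575 kJ/kg
Q = 428000 kJ/min = 7133.3 kJ/s = 7133.3 kJ/s
ṁ = Q/Δh = 7133.3 / 575 = 12.406 kg/s

ṁ = 12.4 kg/s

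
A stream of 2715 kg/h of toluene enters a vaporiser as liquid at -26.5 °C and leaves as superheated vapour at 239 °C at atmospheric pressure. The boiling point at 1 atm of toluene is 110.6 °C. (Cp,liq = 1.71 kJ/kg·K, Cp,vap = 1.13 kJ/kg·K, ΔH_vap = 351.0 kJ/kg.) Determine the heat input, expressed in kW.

liquid -26.5→110.6 °C: 234.44 kJ/kg
vaporisation at 110.6 °C: 351 kJ/kg
vapour 110.6→239 °C: 145.09 kJ/kg
Δh = 234.44 + 351 + 145.09 = 730.53 kJ/kg
Q = ṁ·Δh = 2715 kg/h × 730.53 kJ/kg = 1.9834e+06 kJ/h
|Q| = 550.94 kW

Q = 551 kW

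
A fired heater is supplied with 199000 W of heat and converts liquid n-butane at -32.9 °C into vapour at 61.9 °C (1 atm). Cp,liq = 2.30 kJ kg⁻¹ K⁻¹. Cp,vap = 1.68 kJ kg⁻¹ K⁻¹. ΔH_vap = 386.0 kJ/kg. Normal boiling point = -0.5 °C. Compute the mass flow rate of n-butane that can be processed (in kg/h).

ṁ = 1270 kg/h

Δh = 2.30×(-0.5−-32.9) + 386.0 + 1.68×(61.9−-0.5) = 565.35 kJ/kg
Q = 199000 W = 199 kJ/s = 716400 kJ/h
ṁ = Q/Δh = 716400 / 565.35 = 1267.2 kg/h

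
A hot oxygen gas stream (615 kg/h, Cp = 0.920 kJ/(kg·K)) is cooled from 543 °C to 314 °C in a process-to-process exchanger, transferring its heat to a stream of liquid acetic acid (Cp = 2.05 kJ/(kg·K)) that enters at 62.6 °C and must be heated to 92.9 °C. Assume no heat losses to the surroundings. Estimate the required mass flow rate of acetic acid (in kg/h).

Heat released by hot stream: Q = 615 × 0.920 × (543 − 314) = 129570 kJ/h
Energy balance on cold side (adiabatic exchanger): Q = ṁ_c·Cp_c·(T_c,out − T_c,in)
ṁ_c = 129570 / [2.05 × (92.9 − 62.6)] = 2085.9 kg/h

ṁ_c = 2090 kg/h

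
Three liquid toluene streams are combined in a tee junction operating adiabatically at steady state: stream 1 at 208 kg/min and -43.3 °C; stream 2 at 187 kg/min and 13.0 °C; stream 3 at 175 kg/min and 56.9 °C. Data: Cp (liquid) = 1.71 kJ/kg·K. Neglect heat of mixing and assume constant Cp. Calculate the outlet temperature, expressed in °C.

T_out = 5.93 °C

No heat crosses the boundary, so H_out = H_in.
Σ ṁᵢCp,ᵢTᵢ = 208×1.71×-43.3 + 187×1.71×13.0 + 175×1.71×56.9 = 5783.4
Σ ṁᵢCp,ᵢ = 208×1.71 + 187×1.71 + 175×1.71 = 974.7
T_out = 5783.4 / 974.7 = 5.9335 °C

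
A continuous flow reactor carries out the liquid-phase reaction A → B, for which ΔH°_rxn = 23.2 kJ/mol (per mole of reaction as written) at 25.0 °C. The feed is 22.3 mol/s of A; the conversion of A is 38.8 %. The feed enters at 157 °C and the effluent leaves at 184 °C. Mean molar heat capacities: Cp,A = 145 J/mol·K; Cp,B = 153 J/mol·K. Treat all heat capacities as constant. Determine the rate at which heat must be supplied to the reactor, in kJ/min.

Extent of reaction ξ = 0.388 × 22.3 = 8.6524 mol/s
Reaction term: ξ·ΔH°_rxn = 8.6524 × 23.2 = 200.74 kJ/s
Sensible, feed 157→25 °C: -426.82 kJ/s
Outlet flows (mol/s): A 13.648, B 8.6524
Sensible, products 25→184 °C: 525.13 kJ/s
Q = ΔH = 299.05 kJ/s = 299.05 kW
Heat supplied = 17943 kJ/min

Q_in = 17900 kJ/min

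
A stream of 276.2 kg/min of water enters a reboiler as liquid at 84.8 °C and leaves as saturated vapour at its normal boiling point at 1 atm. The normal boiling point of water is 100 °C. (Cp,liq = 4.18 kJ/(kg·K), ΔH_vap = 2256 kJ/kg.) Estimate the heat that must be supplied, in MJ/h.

liquid 84.8→100 °C: 63.536 kJ/kg
vaporisation at 100 °C: 2256 kJ/kg
Δh = 63.536 + 2256 = 2319.5 kJ/kg
Q = ṁ·Δh = 276.2 kg/min × 2319.5 kJ/kg = 640660 kJ/min
|Q| = 10678 kW = 38439 MJ/h

Q = 38400 MJ/h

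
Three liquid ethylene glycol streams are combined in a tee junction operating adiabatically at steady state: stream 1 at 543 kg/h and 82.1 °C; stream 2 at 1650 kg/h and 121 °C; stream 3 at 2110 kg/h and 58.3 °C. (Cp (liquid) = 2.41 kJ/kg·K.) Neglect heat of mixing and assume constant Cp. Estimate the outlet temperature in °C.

Adiabatic, steady state ⇒ Σ ṁᵢCp,ᵢ(T_out − Tᵢ) = 0
T_out = Σ ṁᵢCp,ᵢTᵢ / Σ ṁᵢCp,ᵢ
      = 885060 / 10370 = 85.346 °C

T_out = 85.3 °C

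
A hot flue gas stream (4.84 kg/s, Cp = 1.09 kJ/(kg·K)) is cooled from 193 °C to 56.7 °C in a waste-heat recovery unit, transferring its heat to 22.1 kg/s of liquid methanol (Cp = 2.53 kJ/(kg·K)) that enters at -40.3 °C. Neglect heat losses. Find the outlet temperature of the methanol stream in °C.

Heat released by hot stream: Q = 4.84 × 1.09 × (193 − 56.7) = 719.06 kJ/s
Energy balance on cold side (adiabatic exchanger): Q = ṁ_c·Cp_c·(T_c,out − T_c,in)
T_c,out = -40.3 + 719.06/(22.1 × 2.53) = -27.44 °C

T_c,out = -27.4 °C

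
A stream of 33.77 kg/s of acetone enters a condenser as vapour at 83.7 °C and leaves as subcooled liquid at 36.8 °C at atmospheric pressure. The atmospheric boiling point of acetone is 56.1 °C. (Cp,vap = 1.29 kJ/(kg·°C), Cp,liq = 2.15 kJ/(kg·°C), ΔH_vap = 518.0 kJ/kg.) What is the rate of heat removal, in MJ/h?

vapour 83.7→56.1 °C: -35.604 kJ/kg
condensation at 56.1 °C: -518 kJ/kg
liquid 56.1→36.8 °C: -41.495 kJ/kg
Δh = -35.604 + -518 + -41.495 = -595.1 kJ/kg
Q = ṁ·Δh = 33.77 kg/s × -595.1 kJ/kg = -20096 kJ/s
|Q| = 20096 kW = 72347 MJ/h

Q_c = 72300 MJ/h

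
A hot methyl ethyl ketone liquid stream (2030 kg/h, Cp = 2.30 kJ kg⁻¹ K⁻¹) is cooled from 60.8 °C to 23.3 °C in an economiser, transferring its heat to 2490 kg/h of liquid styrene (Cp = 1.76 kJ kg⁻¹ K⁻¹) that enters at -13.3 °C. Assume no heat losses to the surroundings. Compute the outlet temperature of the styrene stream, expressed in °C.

T_c,out = 26.7 °C

Heat released by hot stream: Q = 2030 × 2.30 × (60.8 − 23.3) = 175090 kJ/h
Energy balance on cold side (adiabatic exchanger): Q = ṁ_c·Cp_c·(T_c,out − T_c,in)
T_c,out = -13.3 + 175090/(2490 × 1.76) = 26.652 °C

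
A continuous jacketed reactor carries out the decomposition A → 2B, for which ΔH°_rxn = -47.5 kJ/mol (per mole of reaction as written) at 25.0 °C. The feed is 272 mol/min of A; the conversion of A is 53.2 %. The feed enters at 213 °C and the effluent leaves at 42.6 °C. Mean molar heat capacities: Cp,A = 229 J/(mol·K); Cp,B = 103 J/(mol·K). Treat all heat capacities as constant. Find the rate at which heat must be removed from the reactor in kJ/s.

Extent of reaction ξ = 0.532 × 272 = 144.7 mol/min
Reaction term: ξ·ΔH°_rxn = 144.7 × -47.5 = -6873.4 kJ/min
Sensible, feed 213→25 °C: -11710 kJ/min
Outlet flows (mol/min): A 127.3, B 289.41
Sensible, products 25→42.6 °C: 1037.7 kJ/min
Q = ΔH = -17546 kJ/min = -292.43 kW
Heat removed = 292.43 kJ/s

Q_out = 292 kJ/s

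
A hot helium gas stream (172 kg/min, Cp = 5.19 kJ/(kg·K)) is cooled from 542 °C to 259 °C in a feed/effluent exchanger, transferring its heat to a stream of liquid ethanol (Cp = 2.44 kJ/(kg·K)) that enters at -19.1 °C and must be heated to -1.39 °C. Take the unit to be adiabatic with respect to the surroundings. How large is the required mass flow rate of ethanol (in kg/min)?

ṁ_c = 5850 kg/min

Heat released by hot stream: Q = 172 × 5.19 × (542 − 259) = 252630 kJ/min
Energy balance on cold side (adiabatic exchanger): Q = ṁ_c·Cp_c·(T_c,out − T_c,in)
ṁ_c = 252630 / [2.44 × (-1.39 − -19.1)] = 5846.2 kg/min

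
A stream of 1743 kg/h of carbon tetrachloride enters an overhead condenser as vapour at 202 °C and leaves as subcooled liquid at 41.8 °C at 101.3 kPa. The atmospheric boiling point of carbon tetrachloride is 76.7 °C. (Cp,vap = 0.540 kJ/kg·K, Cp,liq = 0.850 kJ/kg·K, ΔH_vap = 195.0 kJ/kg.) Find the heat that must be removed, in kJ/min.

vapour 202→76.7 °C: -67.662 kJ/kg
condensation at 76.7 °C: -195 kJ/kg
liquid 76.7→41.8 °C: -29.665 kJ/kg
Δh = -67.662 + -195 + -29.665 = -292.33 kJ/kg
Q = ṁ·Δh = 1743 kg/h × -292.33 kJ/kg = -509530 kJ/h
|Q| = 141.53 kW = 8492.1 kJ/min

Q_c = 8490 kJ/min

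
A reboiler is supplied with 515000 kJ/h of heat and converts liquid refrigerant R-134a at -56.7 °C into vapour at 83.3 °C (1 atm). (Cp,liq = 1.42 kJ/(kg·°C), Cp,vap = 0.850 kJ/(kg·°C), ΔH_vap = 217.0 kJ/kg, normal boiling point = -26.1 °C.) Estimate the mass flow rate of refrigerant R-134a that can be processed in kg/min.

ṁ = 24.3 kg/min

Δh = 1.42×(-26.1−-56.7) + 217.0 + 0.850×(83.3−-26.1) = 353.44 kJ/kg
Q = 515000 kJ/h = 143.06 kJ/s = 8583.3 kJ/min
ṁ = Q/Δh = 8583.3 / 353.44 = 24.285 kg/min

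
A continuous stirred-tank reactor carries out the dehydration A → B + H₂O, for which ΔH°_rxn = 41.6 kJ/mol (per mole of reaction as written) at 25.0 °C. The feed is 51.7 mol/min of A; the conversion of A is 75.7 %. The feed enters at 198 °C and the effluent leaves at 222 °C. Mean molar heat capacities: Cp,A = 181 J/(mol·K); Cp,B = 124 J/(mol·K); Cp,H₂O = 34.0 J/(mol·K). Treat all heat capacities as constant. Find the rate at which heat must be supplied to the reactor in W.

Extent of reaction ξ = 0.757 × 51.7 = 39.137 mol/min
Reaction term: ξ·ΔH°_rxn = 39.137 × 41.6 = 1628.1 kJ/min
Sensible, feed 198→25 °C: -1618.9 kJ/min
Outlet flows (mol/min): A 12.563, B 39.137, H₂O 39.137
Sensible, products 25→222 °C: 1666.1 kJ/min
Q = ΔH = 1675.4 kJ/min = 27.923 kW
Heat supplied = 27923 W

Q_in = 27900 W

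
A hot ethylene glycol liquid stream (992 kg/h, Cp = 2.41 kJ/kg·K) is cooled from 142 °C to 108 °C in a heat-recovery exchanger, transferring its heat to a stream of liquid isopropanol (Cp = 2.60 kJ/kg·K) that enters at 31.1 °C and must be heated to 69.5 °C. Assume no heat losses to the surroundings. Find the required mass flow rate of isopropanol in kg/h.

Heat released by hot stream: Q = 992 × 2.41 × (142 − 108) = 81284 kJ/h
Energy balance on cold side (adiabatic exchanger): Q = ṁ_c·Cp_c·(T_c,out − T_c,in)
ṁ_c = 81284 / [2.60 × (69.5 − 31.1)] = 814.15 kg/h

ṁ_c = 814 kg/h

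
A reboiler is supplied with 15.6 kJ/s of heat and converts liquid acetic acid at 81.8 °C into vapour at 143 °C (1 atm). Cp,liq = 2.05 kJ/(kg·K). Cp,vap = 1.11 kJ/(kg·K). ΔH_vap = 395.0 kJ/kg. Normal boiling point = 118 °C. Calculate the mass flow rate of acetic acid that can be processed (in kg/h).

Δh = 2.05×(118−81.8) + 395.0 + 1.11×(143−118) = 496.96 kJ/kg
Q = 15.6 kJ/s = 15.6 kJ/s = 56160 kJ/h
ṁ = Q/Δh = 56160 / 496.96 = 113.01 kg/h

ṁ = 113 kg/h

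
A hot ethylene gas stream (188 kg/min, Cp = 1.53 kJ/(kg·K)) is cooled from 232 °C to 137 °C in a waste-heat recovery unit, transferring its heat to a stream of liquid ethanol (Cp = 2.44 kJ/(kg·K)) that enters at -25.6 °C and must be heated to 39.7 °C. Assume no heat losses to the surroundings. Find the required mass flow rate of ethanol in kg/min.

Heat released by hot stream: Q = 188 × 1.53 × (232 − 137) = 27326 kJ/min
Energy balance on cold side (adiabatic exchanger): Q = ṁ_c·Cp_c·(T_c,out − T_c,in)
ṁ_c = 27326 / [2.44 × (39.7 − -25.6)] = 171.5 kg/min

ṁ_c = 172 kg/min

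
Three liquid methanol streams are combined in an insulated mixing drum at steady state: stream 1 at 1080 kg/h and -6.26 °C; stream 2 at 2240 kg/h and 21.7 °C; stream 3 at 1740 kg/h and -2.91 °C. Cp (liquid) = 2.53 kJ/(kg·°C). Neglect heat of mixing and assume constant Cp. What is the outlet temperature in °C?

T_out = 7.27 °C

No heat crosses the boundary, so H_out = H_in.
Σ ṁᵢCp,ᵢTᵢ = 1080×2.53×-6.26 + 2240×2.53×21.7 + 1740×2.53×-2.91 = 93063
Σ ṁᵢCp,ᵢ = 1080×2.53 + 2240×2.53 + 1740×2.53 = 12802
T_out = 93063 / 12802 = 7.2695 °C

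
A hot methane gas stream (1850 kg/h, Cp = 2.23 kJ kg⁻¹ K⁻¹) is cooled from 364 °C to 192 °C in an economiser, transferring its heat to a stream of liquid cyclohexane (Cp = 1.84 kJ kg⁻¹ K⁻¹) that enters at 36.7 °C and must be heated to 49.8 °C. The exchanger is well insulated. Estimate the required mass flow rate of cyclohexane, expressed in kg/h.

ṁ_c = 29400 kg/h

Heat released by hot stream: Q = 1850 × 2.23 × (364 − 192) = 709590 kJ/h
Energy balance on cold side (adiabatic exchanger): Q = ṁ_c·Cp_c·(T_c,out − T_c,in)
ṁ_c = 709590 / [1.84 × (49.8 − 36.7)] = 29439 kg/h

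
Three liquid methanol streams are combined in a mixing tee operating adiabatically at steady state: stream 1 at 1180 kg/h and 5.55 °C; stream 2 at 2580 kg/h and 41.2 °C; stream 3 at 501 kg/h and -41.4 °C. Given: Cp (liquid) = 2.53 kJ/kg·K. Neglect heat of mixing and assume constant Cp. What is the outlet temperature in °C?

No heat crosses the boundary, so H_out = H_in.
Σ ṁᵢCp,ᵢTᵢ = 1180×2.53×5.55 + 2580×2.53×41.2 + 501×2.53×-41.4 = 233020
Σ ṁᵢCp,ᵢ = 1180×2.53 + 2580×2.53 + 501×2.53 = 10780
T_out = 233020 / 10780 = 21.615 °C

T_out = 21.6 °C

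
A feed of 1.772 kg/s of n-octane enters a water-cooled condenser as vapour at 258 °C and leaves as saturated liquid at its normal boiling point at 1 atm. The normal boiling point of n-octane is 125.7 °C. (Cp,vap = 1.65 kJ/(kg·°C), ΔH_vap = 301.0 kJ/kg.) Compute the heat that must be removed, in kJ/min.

vapour 258→125.7 °C: -218.3 kJ/kg
condensation at 125.7 °C: -301 kJ/kg
Δh = -218.3 + -301 = -519.3 kJ/kg
Q = ṁ·Δh = 1.772 kg/s × -519.3 kJ/kg = -920.19 kJ/s
|Q| = 920.19 kW = 55211 kJ/min

Q_c = 55200 kJ/min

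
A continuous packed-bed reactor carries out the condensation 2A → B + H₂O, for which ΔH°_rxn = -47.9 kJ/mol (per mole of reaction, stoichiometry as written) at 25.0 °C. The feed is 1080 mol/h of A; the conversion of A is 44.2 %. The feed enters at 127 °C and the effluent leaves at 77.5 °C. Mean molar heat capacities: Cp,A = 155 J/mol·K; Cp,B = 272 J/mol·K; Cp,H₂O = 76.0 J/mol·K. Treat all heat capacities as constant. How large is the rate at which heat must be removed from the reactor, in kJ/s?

Extent of reaction ξ = 0.442 × 1080 / 2 = 238.68 mol/h
Reaction term: ξ·ΔH°_rxn = 238.68 × -47.9 = -11433 kJ/h
Sensible, feed 127→25 °C: -17075 kJ/h
Outlet flows (mol/h): A 602.64, B 238.68, H₂O 238.68
Sensible, products 25→77.5 °C: 9264.7 kJ/h
Q = ΔH = -19243 kJ/h = -5.3453 kW
Heat removed = 5.3453 kJ/s

Q_out = 5.35 kJ/s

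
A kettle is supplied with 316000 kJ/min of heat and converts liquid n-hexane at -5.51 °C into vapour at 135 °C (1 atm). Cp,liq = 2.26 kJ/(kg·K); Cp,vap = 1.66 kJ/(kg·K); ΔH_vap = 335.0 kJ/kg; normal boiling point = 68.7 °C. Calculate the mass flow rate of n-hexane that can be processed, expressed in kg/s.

Δh = 2.26×(68.7−-5.51) + 335.0 + 1.66×(135−68.7) = 612.77 kJ/kg
Q = 316000 kJ/min = 5266.7 kJ/s = 5266.7 kJ/s
ṁ = Q/Δh = 5266.7 / 612.77 = 8.5948 kg/s

ṁ = 8.59 kg/s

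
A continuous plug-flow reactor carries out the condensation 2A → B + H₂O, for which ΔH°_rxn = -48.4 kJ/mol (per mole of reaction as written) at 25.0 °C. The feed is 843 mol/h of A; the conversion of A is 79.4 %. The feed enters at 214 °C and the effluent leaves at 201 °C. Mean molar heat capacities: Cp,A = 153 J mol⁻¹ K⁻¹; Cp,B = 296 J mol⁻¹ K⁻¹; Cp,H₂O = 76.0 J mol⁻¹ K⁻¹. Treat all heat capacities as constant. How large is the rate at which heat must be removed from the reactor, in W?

Q_out = 3890 W

Extent of reaction ξ = 0.794 × 843 / 2 = 334.67 mol/h
Reaction term: ξ·ΔH°_rxn = 334.67 × -48.4 = -16198 kJ/h
Sensible, feed 214→25 °C: -24377 kJ/h
Outlet flows (mol/h): A 173.66, B 334.67, H₂O 334.67
Sensible, products 25→201 °C: 26588 kJ/h
Q = ΔH = -13987 kJ/h = -3.8854 kW
Heat removed = 3885.4 W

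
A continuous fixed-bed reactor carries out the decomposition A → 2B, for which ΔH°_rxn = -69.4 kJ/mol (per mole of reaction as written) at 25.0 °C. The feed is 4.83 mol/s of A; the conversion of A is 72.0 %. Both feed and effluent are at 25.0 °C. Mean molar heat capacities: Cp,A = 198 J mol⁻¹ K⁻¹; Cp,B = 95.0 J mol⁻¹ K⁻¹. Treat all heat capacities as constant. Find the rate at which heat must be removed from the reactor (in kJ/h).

Extent of reaction ξ = 0.720 × 4.83 = 3.4776 mol/s
Reaction term: ξ·ΔH°_rxn = 3.4776 × -69.4 = -241.35 kJ/s
Q = ΔH = -241.35 kJ/s = -241.35 kW
Heat removed = 868840 kJ/h

Q_out = 869000 kJ/h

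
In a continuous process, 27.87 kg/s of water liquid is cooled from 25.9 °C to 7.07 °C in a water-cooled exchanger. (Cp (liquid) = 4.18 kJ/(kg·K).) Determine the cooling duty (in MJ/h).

Q = ṁ·Cp·ΔT = 27.87 × 4.18 × (7.07 − 25.9) = -2193.6 kJ/s
Cooling duty = 7897.1 MJ/h

Q_c = 7900 MJ/h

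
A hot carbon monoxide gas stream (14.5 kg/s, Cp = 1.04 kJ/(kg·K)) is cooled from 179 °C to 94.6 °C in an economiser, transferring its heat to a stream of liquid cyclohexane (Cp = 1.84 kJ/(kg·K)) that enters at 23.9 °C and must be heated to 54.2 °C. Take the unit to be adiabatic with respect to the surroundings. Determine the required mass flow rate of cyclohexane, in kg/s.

ṁ_c = 22.8 kg/s

Heat released by hot stream: Q = 14.5 × 1.04 × (179 − 94.6) = 1272.8 kJ/s
Energy balance on cold side (adiabatic exchanger): Q = ṁ_c·Cp_c·(T_c,out − T_c,in)
ṁ_c = 1272.8 / [1.84 × (54.2 − 23.9)] = 22.829 kg/s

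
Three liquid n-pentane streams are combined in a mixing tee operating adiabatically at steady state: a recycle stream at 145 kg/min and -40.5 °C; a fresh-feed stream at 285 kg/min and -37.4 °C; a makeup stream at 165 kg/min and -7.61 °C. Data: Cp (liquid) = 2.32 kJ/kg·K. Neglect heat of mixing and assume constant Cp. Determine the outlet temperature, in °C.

T_out = -29.9 °C

Adiabatic, steady state ⇒ Σ ṁᵢCp,ᵢ(T_out − Tᵢ) = 0
T_out = Σ ṁᵢCp,ᵢTᵢ / Σ ṁᵢCp,ᵢ
      = -41266 / 1380.4 = -29.894 °C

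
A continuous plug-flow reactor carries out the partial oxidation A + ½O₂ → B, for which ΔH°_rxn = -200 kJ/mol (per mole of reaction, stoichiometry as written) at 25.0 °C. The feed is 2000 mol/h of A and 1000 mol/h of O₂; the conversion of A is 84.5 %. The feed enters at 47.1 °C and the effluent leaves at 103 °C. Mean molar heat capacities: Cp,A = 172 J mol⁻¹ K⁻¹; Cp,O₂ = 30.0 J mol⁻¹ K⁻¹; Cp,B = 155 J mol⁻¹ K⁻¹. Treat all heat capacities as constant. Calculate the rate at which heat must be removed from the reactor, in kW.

Q_out = 89.3 kW

Extent of reaction ξ = 0.845 × 2000 = 1690 mol/h
Reaction term: ξ·ΔH°_rxn = 1690 × -200 = -338000 kJ/h
Sensible, feed 47.1→25 °C: -8265.4 kJ/h
Outlet flows (mol/h): A 310, O₂ 155, B 1690
Sensible, products 25→103 °C: 24954 kJ/h
Q = ΔH = -321310 kJ/h = -89.253 kW
Heat removed = 89.253 kW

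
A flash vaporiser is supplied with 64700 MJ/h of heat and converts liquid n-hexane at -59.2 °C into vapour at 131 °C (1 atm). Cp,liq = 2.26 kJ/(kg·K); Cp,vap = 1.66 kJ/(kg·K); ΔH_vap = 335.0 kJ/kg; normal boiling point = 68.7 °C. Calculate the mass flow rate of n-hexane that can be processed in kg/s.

ṁ = 24.7 kg/s

Δh = 2.26×(68.7−-59.2) + 335.0 + 1.66×(131−68.7) = 727.47 kJ/kg
Q = 64700 MJ/h = 17972 kJ/s = 17972 kJ/s
ṁ = Q/Δh = 17972 / 727.47 = 24.705 kg/s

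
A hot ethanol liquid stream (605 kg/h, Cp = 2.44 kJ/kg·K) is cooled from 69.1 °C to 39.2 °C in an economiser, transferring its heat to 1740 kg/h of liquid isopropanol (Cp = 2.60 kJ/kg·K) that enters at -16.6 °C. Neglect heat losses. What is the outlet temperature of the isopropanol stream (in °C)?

Heat released by hot stream: Q = 605 × 2.44 × (69.1 − 39.2) = 44138 kJ/h
Energy balance on cold side (adiabatic exchanger): Q = ṁ_c·Cp_c·(T_c,out − T_c,in)
T_c,out = -16.6 + 44138/(1740 × 2.60) = -6.8435 °C

T_c,out = -6.84 °C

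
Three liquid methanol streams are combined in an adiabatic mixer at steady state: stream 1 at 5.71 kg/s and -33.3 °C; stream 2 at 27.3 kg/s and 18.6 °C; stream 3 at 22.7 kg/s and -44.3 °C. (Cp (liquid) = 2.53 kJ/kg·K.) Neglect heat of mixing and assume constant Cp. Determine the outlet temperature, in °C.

T_out = -12.3 °C

No heat crosses the boundary, so H_out = H_in.
Σ ṁᵢCp,ᵢTᵢ = 5.71×2.53×-33.3 + 27.3×2.53×18.6 + 22.7×2.53×-44.3 = -1740.6
Σ ṁᵢCp,ᵢ = 5.71×2.53 + 27.3×2.53 + 22.7×2.53 = 140.95
T_out = -1740.6 / 140.95 = -12.349 °C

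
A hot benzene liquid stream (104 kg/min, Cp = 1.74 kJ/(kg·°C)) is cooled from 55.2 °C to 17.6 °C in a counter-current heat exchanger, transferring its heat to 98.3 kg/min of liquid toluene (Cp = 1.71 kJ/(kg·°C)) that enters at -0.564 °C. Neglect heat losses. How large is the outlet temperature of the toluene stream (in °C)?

T_c,out = 39.9 °C

Heat released by hot stream: Q = 104 × 1.74 × (55.2 − 17.6) = 6804.1 kJ/min
Energy balance on cold side (adiabatic exchanger): Q = ṁ_c·Cp_c·(T_c,out − T_c,in)
T_c,out = -0.564 + 6804.1/(98.3 × 1.71) = 39.914 °C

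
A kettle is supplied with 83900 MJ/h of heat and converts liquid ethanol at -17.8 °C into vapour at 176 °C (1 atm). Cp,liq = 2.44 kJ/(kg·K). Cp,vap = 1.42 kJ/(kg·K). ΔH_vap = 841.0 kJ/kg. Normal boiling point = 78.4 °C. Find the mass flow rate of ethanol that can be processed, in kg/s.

ṁ = 19.2 kg/s

Δh = 2.44×(78.4−-17.8) + 841.0 + 1.42×(176−78.4) = 1214.3 kJ/kg
Q = 83900 MJ/h = 23306 kJ/s = 23306 kJ/s
ṁ = Q/Δh = 23306 / 1214.3 = 19.192 kg/s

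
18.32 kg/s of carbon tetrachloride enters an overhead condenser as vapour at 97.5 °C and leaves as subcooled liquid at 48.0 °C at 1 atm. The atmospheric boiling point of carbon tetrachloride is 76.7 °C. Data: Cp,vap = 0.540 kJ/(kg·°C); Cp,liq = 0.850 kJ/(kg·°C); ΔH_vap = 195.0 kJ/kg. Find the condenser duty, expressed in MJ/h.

vapour 97.5→76.7 °C: -11.232 kJ/kg
condensation at 76.7 °C: -195 kJ/kg
liquid 76.7→48.0 °C: -24.395 kJ/kg
Δh = -11.232 + -195 + -24.395 = -230.63 kJ/kg
Q = ṁ·Δh = 18.32 kg/s × -230.63 kJ/kg = -4225.1 kJ/s
|Q| = 4225.1 kW = 15210 MJ/h

Q_c = 15200 MJ/h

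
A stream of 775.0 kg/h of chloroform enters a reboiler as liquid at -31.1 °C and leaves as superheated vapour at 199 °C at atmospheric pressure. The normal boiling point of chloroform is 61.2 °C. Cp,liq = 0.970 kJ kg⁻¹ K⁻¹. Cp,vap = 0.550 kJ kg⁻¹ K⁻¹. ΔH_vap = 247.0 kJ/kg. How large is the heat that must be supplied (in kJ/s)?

Q = 88.8 kJ/s

liquid -31.1→61.2 °C: 89.531 kJ/kg
vaporisation at 61.2 °C: 247 kJ/kg
vapour 61.2→199 °C: 75.79 kJ/kg
Δh = 89.531 + 247 + 75.79 = 412.32 kJ/kg
Q = ṁ·Δh = 775.0 kg/h × 412.32 kJ/kg = 319550 kJ/h
|Q| = 88.764 kW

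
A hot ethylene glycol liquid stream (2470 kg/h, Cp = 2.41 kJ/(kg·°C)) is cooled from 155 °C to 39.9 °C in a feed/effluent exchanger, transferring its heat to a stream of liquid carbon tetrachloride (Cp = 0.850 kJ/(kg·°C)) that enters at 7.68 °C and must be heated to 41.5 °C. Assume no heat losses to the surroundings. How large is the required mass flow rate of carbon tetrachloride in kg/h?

ṁ_c = 23800 kg/h

Heat released by hot stream: Q = 2470 × 2.41 × (155 − 39.9) = 685160 kJ/h
Energy balance on cold side (adiabatic exchanger): Q = ṁ_c·Cp_c·(T_c,out − T_c,in)
ṁ_c = 685160 / [0.850 × (41.5 − 7.68)] = 23834 kg/h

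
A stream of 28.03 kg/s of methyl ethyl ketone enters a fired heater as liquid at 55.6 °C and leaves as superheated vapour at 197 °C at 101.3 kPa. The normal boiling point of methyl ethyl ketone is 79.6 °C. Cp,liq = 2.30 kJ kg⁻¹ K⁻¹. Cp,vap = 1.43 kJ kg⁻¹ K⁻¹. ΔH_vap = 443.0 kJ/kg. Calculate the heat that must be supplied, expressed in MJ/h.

liquid 55.6→79.6 °C: 55.2 kJ/kg
vaporisation at 79.6 °C: 443 kJ/kg
vapour 79.6→197 °C: 167.88 kJ/kg
Δh = 55.2 + 443 + 167.88 = 666.08 kJ/kg
Q = ṁ·Δh = 28.03 kg/s × 666.08 kJ/kg = 18670 kJ/s
|Q| = 18670 kW = 67213 MJ/h

Q = 67200 MJ/h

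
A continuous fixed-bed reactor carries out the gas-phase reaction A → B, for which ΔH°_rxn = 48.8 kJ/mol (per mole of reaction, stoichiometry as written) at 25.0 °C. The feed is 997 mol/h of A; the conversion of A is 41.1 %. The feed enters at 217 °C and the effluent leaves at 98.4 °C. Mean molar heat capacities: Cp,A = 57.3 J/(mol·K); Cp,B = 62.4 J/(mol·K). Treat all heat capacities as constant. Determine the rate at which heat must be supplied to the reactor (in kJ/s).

Extent of reaction ξ = 0.411 × 997 = 409.77 mol/h
Reaction term: ξ·ΔH°_rxn = 409.77 × 48.8 = 19997 kJ/h
Sensible, feed 217→25 °C: -10969 kJ/h
Outlet flows (mol/h): A 587.23, B 409.77
Sensible, products 25→98.4 °C: 4346.6 kJ/h
Q = ΔH = 13375 kJ/h = 3.7152 kW
Heat supplied = 3.7152 kJ/s

Q_in = 3.72 kJ/s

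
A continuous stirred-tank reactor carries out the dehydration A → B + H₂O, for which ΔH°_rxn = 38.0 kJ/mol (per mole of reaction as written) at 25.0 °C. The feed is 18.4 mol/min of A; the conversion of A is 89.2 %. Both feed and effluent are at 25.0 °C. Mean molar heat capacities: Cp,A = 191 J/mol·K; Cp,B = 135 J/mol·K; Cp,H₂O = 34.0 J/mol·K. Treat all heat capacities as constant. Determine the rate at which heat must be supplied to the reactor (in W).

Q_in = 10400 W

Extent of reaction ξ = 0.892 × 18.4 = 16.413 mol/min
Reaction term: ξ·ΔH°_rxn = 16.413 × 38.0 = 623.69 kJ/min
Q = ΔH = 623.69 kJ/min = 10.395 kW
Heat supplied = 10395 W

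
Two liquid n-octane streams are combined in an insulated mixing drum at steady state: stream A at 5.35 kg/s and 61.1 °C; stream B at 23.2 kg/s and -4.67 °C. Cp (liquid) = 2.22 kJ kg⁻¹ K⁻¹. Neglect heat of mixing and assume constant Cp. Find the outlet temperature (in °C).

T_out = 7.65 °C

Energy balance with Q = 0: Σ ṁᵢCp,ᵢ(T_out − Tᵢ) = 0
Σ ṁᵢCp,ᵢTᵢ = 5.35×2.22×61.1 + 23.2×2.22×-4.67 = 485.16
Σ ṁᵢCp,ᵢ = 5.35×2.22 + 23.2×2.22 = 63.381
T_out = 485.16 / 63.381 = 7.6547 °C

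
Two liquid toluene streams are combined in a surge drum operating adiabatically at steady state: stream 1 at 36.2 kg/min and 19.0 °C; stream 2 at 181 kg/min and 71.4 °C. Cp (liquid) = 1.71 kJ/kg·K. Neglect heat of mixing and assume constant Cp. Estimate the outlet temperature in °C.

Energy balance with Q = 0: Σ ṁᵢCp,ᵢ(T_out − Tᵢ) = 0
Σ ṁᵢCp,ᵢTᵢ = 36.2×1.71×19.0 + 181×1.71×71.4 = 23275
Σ ṁᵢCp,ᵢ = 36.2×1.71 + 181×1.71 = 371.41
T_out = 23275 / 371.41 = 62.667 °C

T_out = 62.7 °C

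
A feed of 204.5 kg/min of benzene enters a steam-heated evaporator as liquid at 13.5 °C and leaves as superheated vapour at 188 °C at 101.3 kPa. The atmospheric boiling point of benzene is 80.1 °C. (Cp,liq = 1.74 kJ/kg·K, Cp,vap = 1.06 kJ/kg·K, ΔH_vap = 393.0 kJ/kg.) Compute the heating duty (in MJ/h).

liquid 13.5→80.1 °C: 115.88 kJ/kg
vaporisation at 80.1 °C: 393 kJ/kg
vapour 80.1→188 °C: 114.37 kJ/kg
Δh = 115.88 + 393 + 114.37 = 623.26 kJ/kg
Q = ṁ·Δh = 204.5 kg/min × 623.26 kJ/kg = 127460 kJ/min
|Q| = 2124.3 kW = 7647.4 MJ/h

Q = 7650 MJ/h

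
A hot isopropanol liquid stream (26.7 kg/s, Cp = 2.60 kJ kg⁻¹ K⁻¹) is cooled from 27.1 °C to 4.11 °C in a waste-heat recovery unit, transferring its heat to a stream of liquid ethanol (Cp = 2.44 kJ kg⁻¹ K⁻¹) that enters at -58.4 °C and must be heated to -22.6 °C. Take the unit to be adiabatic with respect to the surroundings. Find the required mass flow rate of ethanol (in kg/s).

Heat released by hot stream: Q = 26.7 × 2.60 × (27.1 − 4.11) = 1596 kJ/s
Energy balance on cold side (adiabatic exchanger): Q = ṁ_c·Cp_c·(T_c,out − T_c,in)
ṁ_c = 1596 / [2.44 × (-22.6 − -58.4)] = 18.271 kg/s

ṁ_c = 18.3 kg/s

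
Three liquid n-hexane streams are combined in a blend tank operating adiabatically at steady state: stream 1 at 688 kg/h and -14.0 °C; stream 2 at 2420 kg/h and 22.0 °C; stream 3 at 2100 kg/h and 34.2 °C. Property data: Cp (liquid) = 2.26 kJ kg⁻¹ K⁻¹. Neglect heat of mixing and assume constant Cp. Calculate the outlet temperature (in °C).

Adiabatic, steady state ⇒ Σ ṁᵢCp,ᵢ(T_out − Tᵢ) = 0
Σ ṁᵢCp,ᵢTᵢ = 688×2.26×-14.0 + 2420×2.26×22.0 + 2100×2.26×34.2 = 260870
Σ ṁᵢCp,ᵢ = 688×2.26 + 2420×2.26 + 2100×2.26 = 11770
T_out = 260870 / 11770 = 22.164 °C

T_out = 22.2 °C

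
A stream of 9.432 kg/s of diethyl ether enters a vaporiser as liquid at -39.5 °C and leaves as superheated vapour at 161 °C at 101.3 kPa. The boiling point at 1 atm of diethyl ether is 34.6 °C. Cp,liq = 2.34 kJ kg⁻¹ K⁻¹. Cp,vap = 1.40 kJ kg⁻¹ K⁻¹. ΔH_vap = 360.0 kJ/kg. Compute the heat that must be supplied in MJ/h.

liquid -39.5→34.6 °C: 173.39 kJ/kg
vaporisation at 34.6 °C: 360 kJ/kg
vapour 34.6→161 °C: 176.96 kJ/kg
Δh = 173.39 + 360 + 176.96 = 710.35 kJ/kg
Q = ṁ·Δh = 9.432 kg/s × 710.35 kJ/kg = 6700.1 kJ/s
|Q| = 6700.1 kW = 24120 MJ/h

Q = 24100 MJ/h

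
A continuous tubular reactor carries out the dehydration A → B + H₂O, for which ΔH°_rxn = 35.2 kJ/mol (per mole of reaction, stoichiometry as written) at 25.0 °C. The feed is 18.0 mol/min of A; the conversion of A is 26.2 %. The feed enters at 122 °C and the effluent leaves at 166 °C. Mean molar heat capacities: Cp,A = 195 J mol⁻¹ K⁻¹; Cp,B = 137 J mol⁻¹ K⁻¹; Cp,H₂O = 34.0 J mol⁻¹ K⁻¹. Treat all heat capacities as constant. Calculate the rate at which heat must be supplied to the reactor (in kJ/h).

Q_in = 18300 kJ/h

Extent of reaction ξ = 0.262 × 18.0 = 4.716 mol/min
Reaction term: ξ·ΔH°_rxn = 4.716 × 35.2 = 166 kJ/min
Sensible, feed 122→25 °C: -340.47 kJ/min
Outlet flows (mol/min): A 13.284, B 4.716, H₂O 4.716
Sensible, products 25→166 °C: 478.95 kJ/min
Q = ΔH = 304.48 kJ/min = 5.0747 kW
Heat supplied = 18269 kJ/h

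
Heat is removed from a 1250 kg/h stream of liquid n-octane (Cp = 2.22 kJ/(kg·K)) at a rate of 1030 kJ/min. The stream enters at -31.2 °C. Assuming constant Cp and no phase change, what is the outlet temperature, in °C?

Q = 1030 kJ/min = 61800 kJ/h
ΔT = Q/(ṁ·Cp) = 61800/(1250×2.22) = 22.27 K
T_out = -31.2 − 22.27 = -53.47 °C

T_out = -53.5 °C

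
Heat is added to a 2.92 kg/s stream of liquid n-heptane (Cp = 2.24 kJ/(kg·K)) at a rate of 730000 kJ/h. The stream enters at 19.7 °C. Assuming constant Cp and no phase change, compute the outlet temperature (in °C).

T_out = 50.7 °C

Q = 730000 kJ/h = 202.78 kJ/s
ΔT = Q/(ṁ·Cp) = 202.78/(2.92×2.24) = 31.002 K
T_out = 19.7 + 31.002 = 50.702 °C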